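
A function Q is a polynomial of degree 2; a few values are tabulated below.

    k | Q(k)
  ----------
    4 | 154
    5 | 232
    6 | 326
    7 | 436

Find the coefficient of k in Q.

6

First differences: 78, 94, 110. Second differences: 16, 16.
Level-2 differences are constant, so Q has degree 2.
Fitting a degree-2 polynomial gives Q(k) = 8k² + 6k + 2.
The coefficient of k is 6.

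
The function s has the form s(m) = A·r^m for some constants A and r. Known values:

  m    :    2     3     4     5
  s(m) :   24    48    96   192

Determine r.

2

Consecutive ratio: 48/24 = 2, and 96/48 = 2, so r = 2.
Then A·2^2 = 24 gives A = 6, and s(m) = 6·2^m.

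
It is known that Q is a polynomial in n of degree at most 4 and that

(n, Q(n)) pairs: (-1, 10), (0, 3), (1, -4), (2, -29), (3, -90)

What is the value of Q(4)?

Write Q(n) = an^4 + bn³ + cn² + dn + e; the 5 given values yield a linear system in the 5 coefficients.
Solving, the leading coefficient vanishes, and Q(n) = -3n³ - 4n + 3.
Then Q(4) = -205.

-205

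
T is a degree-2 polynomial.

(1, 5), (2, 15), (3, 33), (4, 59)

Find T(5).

93

First differences: 10, 18, 26. Second differences: 8, 8.
Level-2 differences are constant, so T has degree 2.
Extending the table by one column gives the next first difference 34, so T(5) = 59 + 34 = 93.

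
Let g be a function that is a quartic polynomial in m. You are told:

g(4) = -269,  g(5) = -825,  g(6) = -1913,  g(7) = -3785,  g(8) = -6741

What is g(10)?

-17345

Write g(m) = am^4 + bm³ + cm² + dm + e; the 5 given values yield a linear system in the 5 coefficients.
Solving, g(m) = -2m^4 + 2m³ + 6m² + 6m - 5.
Then g(10) = -17345.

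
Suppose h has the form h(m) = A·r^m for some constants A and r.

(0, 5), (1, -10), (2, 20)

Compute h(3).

Consecutive ratio: -10/5 = -2, and 20/(-10) = -2, so r = -2.
Then A·(-2)^0 = 5 gives A = 5, and h(m) = 5·(-2)^m.
h(3) = 5·(-2)^3 = -40.

-40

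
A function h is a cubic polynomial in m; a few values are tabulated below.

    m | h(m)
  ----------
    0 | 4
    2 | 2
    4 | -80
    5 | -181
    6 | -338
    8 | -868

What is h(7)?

Write h(m) = am³ + bm² + cm + d; the 6 given values yield a linear system in the 4 coefficients.
Solving, h(m) = -2m³ + 2m² + 3m + 4.
Then h(7) = -563.

-563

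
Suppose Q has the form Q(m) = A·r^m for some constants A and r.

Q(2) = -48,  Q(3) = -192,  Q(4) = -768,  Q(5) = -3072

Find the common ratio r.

4

Consecutive ratio: -192/(-48) = 4, and -768/(-192) = 4, so r = 4.
Then A·4^2 = -48 gives A = -3, and Q(m) = -3·4^m.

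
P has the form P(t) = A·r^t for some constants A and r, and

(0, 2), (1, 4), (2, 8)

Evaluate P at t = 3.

16

Consecutive ratio: 4/2 = 2, and 8/4 = 2, so r = 2.
Then A·2^0 = 2 gives A = 2, and P(t) = 2·2^t.
P(3) = 2·2^3 = 16.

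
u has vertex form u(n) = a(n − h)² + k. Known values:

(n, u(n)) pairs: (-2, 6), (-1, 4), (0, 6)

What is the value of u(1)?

First differences -2, 2; second difference 4 = 2a, so a = 2.
Expanding, the n-coefficient is −2ah = -4h; matching it to the data gives h = -1, and then k = 4.
So u(n) = 2(n + 1)² + 4.
u(1) = 2·2² + 4 = 12.

12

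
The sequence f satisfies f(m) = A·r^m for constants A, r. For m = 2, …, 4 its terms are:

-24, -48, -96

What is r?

2

Consecutive ratio: -48/(-24) = 2, and -96/(-48) = 2, so r = 2.
Then A·2^2 = -24 gives A = -6, and f(m) = -6·2^m.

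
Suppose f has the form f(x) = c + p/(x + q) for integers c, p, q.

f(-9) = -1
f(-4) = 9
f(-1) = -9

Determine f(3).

-5

(f(x) − c)(x + q) = p for each data point; the three points give a linear system in c and q, then p follows.
Solving: c = -3, q = 3, p = -12, so f(x) = -3 − 12/(x + 3).
Then f(3) = -3 − 12/6 = -5.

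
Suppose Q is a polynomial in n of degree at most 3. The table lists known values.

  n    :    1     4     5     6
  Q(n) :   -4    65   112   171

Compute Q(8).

325

Write Q(n) = an³ + bn² + cn + d; the 4 given values yield a linear system in the 4 coefficients.
Solving, the leading coefficient vanishes, and Q(n) = 6n² - 7n - 3.
Then Q(8) = 325.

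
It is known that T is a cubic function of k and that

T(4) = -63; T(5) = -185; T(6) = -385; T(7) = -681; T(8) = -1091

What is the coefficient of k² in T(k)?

Write T(k) = ak³ + bk² + ck + d; the 5 given values yield a linear system in the 4 coefficients.
Solving, T(k) = -3k³ + 6k² + 7k + 5.
The coefficient of k² is 6.

6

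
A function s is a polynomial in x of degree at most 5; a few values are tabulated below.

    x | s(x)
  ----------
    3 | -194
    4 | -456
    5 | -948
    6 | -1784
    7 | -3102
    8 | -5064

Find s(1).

Write s(x) = ax^5 + bx^4 + cx³ + dx² + ex + p; the 6 given values yield a linear system in the 6 coefficients.
Solving, the leading coefficient vanishes, and s(x) = -x^4 - x³ - 6x² - 8x - 8.
Then s(1) = -24.

-24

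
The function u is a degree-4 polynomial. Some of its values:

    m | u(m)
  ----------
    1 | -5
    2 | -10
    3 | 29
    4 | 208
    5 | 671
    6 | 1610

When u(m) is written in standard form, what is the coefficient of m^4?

First differences: -5, 39, 179, 463, 939. Second differences: 44, 140, 284, 476. Third differences: 96, 144, 192. Fourth differences: 48, 48.
Level-4 differences are constant, so u has degree 4.
Fitting a degree-4 polynomial gives u(m) = 2m^4 - 4m³ - 4m² + 5m - 4.
The coefficient of m^4 is 2.

2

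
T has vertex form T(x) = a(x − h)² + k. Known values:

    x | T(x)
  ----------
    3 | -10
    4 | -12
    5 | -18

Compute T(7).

First differences -2, -6; second difference -4 = 2a, so a = -2.
Expanding, the x-coefficient is −2ah = 4h; matching it to the data gives h = 3, and then k = -10.
So T(x) = -2(x − 3)² − 10.
T(7) = -2·4² − 10 = -42.

-42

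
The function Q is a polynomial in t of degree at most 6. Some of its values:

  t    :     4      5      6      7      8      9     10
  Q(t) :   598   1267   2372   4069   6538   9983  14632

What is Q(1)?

7

Write Q(t) = at^6 + bt^5 + ct^4 + dt³ + et² + pt + q; the 7 given values yield a linear system in the 7 coefficients.
Solving, the top 2 coefficients vanish, and Q(t) = t^4 + 4t³ + 7t² - 7t + 2.
Then Q(1) = 7.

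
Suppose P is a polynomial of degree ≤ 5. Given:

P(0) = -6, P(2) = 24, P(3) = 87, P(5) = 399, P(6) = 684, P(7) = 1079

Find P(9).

Write P(n) = an^5 + bn^4 + cn³ + dn² + en + p; the 6 given values yield a linear system in the 6 coefficients.
Solving, the top 2 coefficients vanish, and P(n) = 3n³ + n² + n - 6.
Then P(9) = 2271.

2271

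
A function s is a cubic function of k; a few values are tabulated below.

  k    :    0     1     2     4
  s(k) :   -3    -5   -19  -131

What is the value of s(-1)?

Write s(k) = ak³ + bk² + ck + d; the 4 given values yield a linear system in the 4 coefficients.
Solving, s(k) = -2k³ - 3.
Then s(-1) = -1.

-1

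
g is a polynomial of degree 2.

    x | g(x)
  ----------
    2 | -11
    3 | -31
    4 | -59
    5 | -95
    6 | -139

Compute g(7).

-191

Write g(x) = ax² + bx + c; the 5 given values yield a linear system in the 3 coefficients.
Solving, g(x) = -4x² + 5.
Then g(7) = -191.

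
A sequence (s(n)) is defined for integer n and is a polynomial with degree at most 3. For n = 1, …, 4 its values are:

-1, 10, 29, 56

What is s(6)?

134

First differences: 11, 19, 27. Second differences: 8, 8.
Level-2 differences are constant, so s has degree 2.
Fitting a degree-2 polynomial gives s(n) = 4n² - n - 4.
Then s(6) = 134.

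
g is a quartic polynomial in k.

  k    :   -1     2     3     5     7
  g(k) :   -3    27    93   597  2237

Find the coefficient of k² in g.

Write g(k) = ak^4 + bk³ + ck² + dk + e; the 5 given values yield a linear system in the 5 coefficients.
Solving, g(k) = k^4 - k³ + 3k² + 5k - 3.
The coefficient of k² is 3.

3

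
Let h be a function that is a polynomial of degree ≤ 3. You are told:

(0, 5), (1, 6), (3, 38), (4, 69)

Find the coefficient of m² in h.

5

Write h(m) = am³ + bm² + cm + d; the 4 given values yield a linear system in the 4 coefficients.
Solving, the leading coefficient vanishes, and h(m) = 5m² - 4m + 5.
The coefficient of m² is 5.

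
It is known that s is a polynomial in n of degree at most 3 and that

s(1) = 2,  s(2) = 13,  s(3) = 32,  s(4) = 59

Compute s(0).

-1

Write s(n) = an³ + bn² + cn + d; the 4 given values yield a linear system in the 4 coefficients.
Solving, the leading coefficient vanishes, and s(n) = 4n² - n - 1.
Then s(0) = -1.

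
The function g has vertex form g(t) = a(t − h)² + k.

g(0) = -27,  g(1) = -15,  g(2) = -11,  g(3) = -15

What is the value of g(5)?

-47

First differences 12, 4, -4; second difference -8 = 2a, so a = -4.
Expanding, the t-coefficient is −2ah = 8h; matching it to the data gives h = 2, and then k = -11.
So g(t) = -4(t − 2)² − 11.
g(5) = -4·3² − 11 = -47.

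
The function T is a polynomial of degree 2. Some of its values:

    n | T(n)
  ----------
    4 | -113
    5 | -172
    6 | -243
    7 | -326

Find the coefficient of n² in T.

First differences: -59, -71, -83. Second differences: -12, -12.
Level-2 differences are constant, so T has degree 2.
Fitting a degree-2 polynomial gives T(n) = -6n² - 5n + 3.
The coefficient of n² is -6.

-6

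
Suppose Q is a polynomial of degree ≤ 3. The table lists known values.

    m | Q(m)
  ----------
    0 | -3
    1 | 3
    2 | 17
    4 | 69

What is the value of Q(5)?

107

Write Q(m) = am³ + bm² + cm + d; the 4 given values yield a linear system in the 4 coefficients.
Solving, the leading coefficient vanishes, and Q(m) = 4m² + 2m - 3.
Then Q(5) = 107.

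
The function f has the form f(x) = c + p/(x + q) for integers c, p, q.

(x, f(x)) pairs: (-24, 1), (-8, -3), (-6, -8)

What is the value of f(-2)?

(f(x) − c)(x + q) = p for each data point; the three points give a linear system in c and q, then p follows.
Solving: c = 2, q = 4, p = 20, so f(x) = 2 + 20/(x + 4).
Then f(-2) = 2 + 20/2 = 12.

12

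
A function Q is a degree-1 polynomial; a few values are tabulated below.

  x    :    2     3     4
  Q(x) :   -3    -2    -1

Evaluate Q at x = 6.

First differences: 1, 1.
Level-1 differences are constant, so Q has degree 1.
Fitting a degree-1 polynomial gives Q(x) = x - 5.
Then Q(6) = 1.

1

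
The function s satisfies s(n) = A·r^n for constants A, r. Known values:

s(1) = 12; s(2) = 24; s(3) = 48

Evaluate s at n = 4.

Consecutive ratio: 24/12 = 2, and 48/24 = 2, so r = 2.
Then A·2^1 = 12 gives A = 6, and s(n) = 6·2^n.
s(4) = 6·2^4 = 96.

96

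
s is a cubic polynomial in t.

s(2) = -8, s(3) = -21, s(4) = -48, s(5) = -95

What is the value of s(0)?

Write s(t) = at³ + bt² + ct + d; the 4 given values yield a linear system in the 4 coefficients.
Solving, s(t) = -t³ + 2t² - 4t.
Then s(0) = 0.

0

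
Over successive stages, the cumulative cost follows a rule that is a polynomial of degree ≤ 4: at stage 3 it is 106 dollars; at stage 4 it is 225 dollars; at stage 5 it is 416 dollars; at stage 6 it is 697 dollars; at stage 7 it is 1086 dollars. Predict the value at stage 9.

2260

Write the value at m as P(m).
First differences: 119, 191, 281, 389. Second differences: 72, 90, 108. Third differences: 18, 18.
Level-3 differences are constant, so P has degree 3.
Fitting a degree-3 polynomial gives P(m) = 3m³ + 8m + 1.
Then P(9) = 2260.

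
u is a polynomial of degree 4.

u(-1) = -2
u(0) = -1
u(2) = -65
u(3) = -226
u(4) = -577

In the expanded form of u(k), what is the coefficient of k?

Write u(k) = ak^4 + bk³ + ck² + dk + e; the 5 given values yield a linear system in the 5 coefficients.
Solving, u(k) = -k^4 - 4k³ - 4k² - 1.
The coefficient of k is 0.

0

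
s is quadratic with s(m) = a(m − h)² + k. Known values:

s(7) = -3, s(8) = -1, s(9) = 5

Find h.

First differences 2, 6; second difference 4 = 2a, so a = 2.
Expanding, the m-coefficient is −2ah = -4h; matching it to the data gives h = 7, and then k = -3.
So s(m) = 2(m − 7)² − 3.
Hence h = 7.

7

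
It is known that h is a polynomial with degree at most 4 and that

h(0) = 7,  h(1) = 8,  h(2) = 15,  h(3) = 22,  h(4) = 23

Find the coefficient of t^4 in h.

First differences: 1, 7, 7, 1. Second differences: 6, 0, -6. Third differences: -6, -6.
Level-3 differences are constant, so h has degree 3.
Fitting a degree-3 polynomial gives h(t) = -t³ + 6t² - 4t + 7.
The coefficient of t^4 is 0.

0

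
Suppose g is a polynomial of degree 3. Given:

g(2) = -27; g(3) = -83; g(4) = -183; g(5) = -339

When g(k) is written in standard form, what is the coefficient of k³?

-2

Write g(k) = ak³ + bk² + ck + d; the 4 given values yield a linear system in the 4 coefficients.
Solving, g(k) = -2k³ - 4k² + 2k + 1.
The coefficient of k³ is -2.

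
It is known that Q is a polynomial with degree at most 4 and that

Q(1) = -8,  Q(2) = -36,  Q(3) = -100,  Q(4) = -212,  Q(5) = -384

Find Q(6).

-628

Write Q(k) = ak^4 + bk³ + ck² + dk + e; the 5 given values yield a linear system in the 5 coefficients.
Solving, the leading coefficient vanishes, and Q(k) = -2k³ - 6k² + 4k - 4.
Then Q(6) = -628.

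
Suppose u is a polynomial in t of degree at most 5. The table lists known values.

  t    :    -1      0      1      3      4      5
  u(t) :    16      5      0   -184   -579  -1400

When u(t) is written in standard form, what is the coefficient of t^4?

-2

Write u(t) = at^5 + bt^4 + ct³ + dt² + et + p; the 6 given values yield a linear system in the 6 coefficients.
Solving, the leading coefficient vanishes, and u(t) = -2t^4 - 2t³ + 5t² - 6t + 5.
The coefficient of t^4 is -2.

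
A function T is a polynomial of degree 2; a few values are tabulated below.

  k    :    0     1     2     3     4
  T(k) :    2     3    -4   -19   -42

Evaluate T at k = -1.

-7

Write T(k) = ak² + bk + c; the 5 given values yield a linear system in the 3 coefficients.
Solving, T(k) = -4k² + 5k + 2.
Then T(-1) = -7.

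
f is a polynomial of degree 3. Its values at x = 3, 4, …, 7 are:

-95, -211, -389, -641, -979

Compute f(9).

-1961

Write f(x) = ax³ + bx² + cx + d; the 5 given values yield a linear system in the 4 coefficients.
Solving, f(x) = -2x³ - 7x² + 7x + 1.
Then f(9) = -1961.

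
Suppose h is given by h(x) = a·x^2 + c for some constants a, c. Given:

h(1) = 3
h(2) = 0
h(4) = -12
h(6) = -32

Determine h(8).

-60

From h(1) = 3 and h(2) = 0: 1a + c = 3 and 4a + c = 0.
Subtracting: 3a = -3, so a = -1; then c = 3 − (-1)·1 = 4.
So h(x) = -1x² + 4, and h(8) = -60.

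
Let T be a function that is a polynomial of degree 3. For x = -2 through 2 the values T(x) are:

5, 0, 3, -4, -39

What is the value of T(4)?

Write T(x) = ax³ + bx² + cx + d; the 5 given values yield a linear system in the 4 coefficients.
Solving, T(x) = -3x³ - 5x² + x + 3.
Then T(4) = -265.

-265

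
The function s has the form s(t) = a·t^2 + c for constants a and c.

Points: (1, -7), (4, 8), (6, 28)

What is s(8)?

56

From s(1) = -7 and s(4) = 8: 1a + c = -7 and 16a + c = 8.
Subtracting: 15a = 15, so a = 1; then c = -7 − 1·1 = -8.
So s(t) = 1t² − 8, and s(8) = 56.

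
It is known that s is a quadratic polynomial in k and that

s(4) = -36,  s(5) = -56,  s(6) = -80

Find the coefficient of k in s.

-2

Write s(k) = ak² + bk + c; the 3 given values yield a linear system in the 3 coefficients.
Solving, s(k) = -2k² - 2k + 4.
The coefficient of k is -2.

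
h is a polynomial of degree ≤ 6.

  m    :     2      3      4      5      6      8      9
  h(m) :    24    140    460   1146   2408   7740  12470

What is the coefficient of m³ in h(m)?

Write h(m) = am^6 + bm^5 + cm^4 + dm³ + em² + pm + q; the 7 given values yield a linear system in the 7 coefficients.
Solving, the top 2 coefficients vanish, and h(m) = 2m^4 - m³ + m² - 4.
The coefficient of m³ is -1.

-1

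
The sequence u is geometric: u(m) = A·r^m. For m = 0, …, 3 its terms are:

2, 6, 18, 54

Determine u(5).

486

Consecutive ratio: 6/2 = 3, and 18/6 = 3, so r = 3.
Then A·3^0 = 2 gives A = 2, and u(m) = 2·3^m.
u(5) = 2·3^5 = 486.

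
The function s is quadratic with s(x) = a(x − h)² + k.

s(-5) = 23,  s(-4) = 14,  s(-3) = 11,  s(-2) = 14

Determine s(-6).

38

First differences -9, -3, 3; second difference 6 = 2a, so a = 3.
Expanding, the x-coefficient is −2ah = -6h; matching it to the data gives h = -3, and then k = 11.
So s(x) = 3(x + 3)² + 11.
s(-6) = 3·(-3)² + 11 = 38.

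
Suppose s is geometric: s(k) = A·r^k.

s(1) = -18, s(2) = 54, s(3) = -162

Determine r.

-3

Consecutive ratio: 54/(-18) = -3, and -162/54 = -3, so r = -3.
Then A·(-3)^1 = -18 gives A = 6, and s(k) = 6·(-3)^k.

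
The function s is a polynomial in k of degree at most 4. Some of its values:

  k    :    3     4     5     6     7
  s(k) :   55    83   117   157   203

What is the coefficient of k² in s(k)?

First differences: 28, 34, 40, 46. Second differences: 6, 6, 6.
Level-2 differences are constant, so s has degree 2.
Fitting a degree-2 polynomial gives s(k) = 3k² + 7k + 7.
The coefficient of k² is 3.

3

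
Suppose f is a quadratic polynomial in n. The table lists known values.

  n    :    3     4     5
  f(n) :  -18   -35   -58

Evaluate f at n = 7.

-122

Write f(n) = an² + bn + c; the 3 given values yield a linear system in the 3 coefficients.
Solving, f(n) = -3n² + 4n - 3.
Then f(7) = -122.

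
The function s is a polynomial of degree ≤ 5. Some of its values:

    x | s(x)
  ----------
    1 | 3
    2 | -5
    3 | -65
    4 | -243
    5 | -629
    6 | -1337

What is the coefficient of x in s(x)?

Write s(x) = ax^5 + bx^4 + cx³ + dx² + ex + p; the 6 given values yield a linear system in the 6 coefficients.
Solving, the leading coefficient vanishes, and s(x) = -x^4 - x³ + 5x² - x + 1.
The coefficient of x is -1.

-1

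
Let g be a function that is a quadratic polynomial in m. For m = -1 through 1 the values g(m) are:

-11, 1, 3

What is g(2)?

Write g(m) = am² + bm + c; the 3 given values yield a linear system in the 3 coefficients.
Solving, g(m) = -5m² + 7m + 1.
Then g(2) = -5.

-5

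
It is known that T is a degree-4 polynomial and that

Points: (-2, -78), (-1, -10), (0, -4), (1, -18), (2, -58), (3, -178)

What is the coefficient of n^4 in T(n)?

-2

First differences: 68, 6, -14, -40, -120. Second differences: -62, -20, -26, -80. Third differences: 42, -6, -54. Fourth differences: -48, -48.
Level-4 differences are constant, so T has degree 4.
Fitting a degree-4 polynomial gives T(n) = -2n^4 + 3n³ - 8n² - 7n - 4.
The coefficient of n^4 is -2.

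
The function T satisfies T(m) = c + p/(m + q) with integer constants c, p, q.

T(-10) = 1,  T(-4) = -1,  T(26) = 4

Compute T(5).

11

(T(m) − c)(m + q) = p for each data point; the three points give a linear system in c and q, then p follows.
Solving: c = 3, q = -2, p = 24, so T(m) = 3 + 24/(m − 2).
Then T(5) = 3 + 24/3 = 11.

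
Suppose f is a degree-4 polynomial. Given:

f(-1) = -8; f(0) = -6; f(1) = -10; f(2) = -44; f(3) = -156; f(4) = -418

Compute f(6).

-1800

Write f(t) = at^4 + bt³ + ct² + dt + e; the 6 given values yield a linear system in the 5 coefficients.
Solving, f(t) = -t^4 - 2t³ - 2t² + t - 6.
Then f(6) = -1800.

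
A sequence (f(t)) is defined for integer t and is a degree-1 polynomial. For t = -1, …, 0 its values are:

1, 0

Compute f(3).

-3

Write f(t) = at + b; the 2 given values yield a linear system in the 2 coefficients.
Solving, f(t) = -t.
Then f(3) = -3.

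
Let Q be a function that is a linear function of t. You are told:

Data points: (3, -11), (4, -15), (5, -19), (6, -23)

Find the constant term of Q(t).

1

First differences: -4, -4, -4.
Level-1 differences are constant, so Q has degree 1.
Fitting a degree-1 polynomial gives Q(t) = -4t + 1.
The constant term is Q(0) = 1.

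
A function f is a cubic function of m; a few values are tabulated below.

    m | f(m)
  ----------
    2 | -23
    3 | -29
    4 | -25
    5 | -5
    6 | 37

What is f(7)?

107

Write f(m) = am³ + bm² + cm + d; the 5 given values yield a linear system in the 4 coefficients.
Solving, f(m) = m³ - 4m² - 5m - 5.
Then f(7) = 107.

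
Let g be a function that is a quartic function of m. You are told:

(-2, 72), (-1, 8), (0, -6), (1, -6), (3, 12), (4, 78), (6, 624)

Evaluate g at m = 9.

4098

Write g(m) = am^4 + bm³ + cm² + dm + e; the 7 given values yield a linear system in the 5 coefficients.
Solving, g(m) = m^4 - 4m³ + 6m² - 3m - 6.
Then g(9) = 4098.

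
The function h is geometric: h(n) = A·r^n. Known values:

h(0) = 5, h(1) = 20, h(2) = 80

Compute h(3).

320

Consecutive ratio: 20/5 = 4, and 80/20 = 4, so r = 4.
Then A·4^0 = 5 gives A = 5, and h(n) = 5·4^n.
h(3) = 5·4^3 = 320.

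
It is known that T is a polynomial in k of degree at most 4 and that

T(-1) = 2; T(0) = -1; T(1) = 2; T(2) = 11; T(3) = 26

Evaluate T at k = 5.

First differences: -3, 3, 9, 15. Second differences: 6, 6, 6.
Level-2 differences are constant, so T has degree 2.
Fitting a degree-2 polynomial gives T(k) = 3k² - 1.
Then T(5) = 74.

74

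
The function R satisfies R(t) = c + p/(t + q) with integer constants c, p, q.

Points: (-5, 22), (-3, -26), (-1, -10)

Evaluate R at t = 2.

-6

(R(t) − c)(t + q) = p for each data point; the three points give a linear system in c and q, then p follows.
Solving: c = -2, q = 4, p = -24, so R(t) = -2 − 24/(t + 4).
Then R(2) = -2 − 24/6 = -6.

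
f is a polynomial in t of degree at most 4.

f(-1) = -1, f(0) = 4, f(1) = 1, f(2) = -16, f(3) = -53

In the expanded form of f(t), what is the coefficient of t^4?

0

First differences: 5, -3, -17, -37. Second differences: -8, -14, -20. Third differences: -6, -6.
Level-3 differences are constant, so f has degree 3.
Fitting a degree-3 polynomial gives f(t) = -t³ - 4t² + 2t + 4.
The coefficient of t^4 is 0.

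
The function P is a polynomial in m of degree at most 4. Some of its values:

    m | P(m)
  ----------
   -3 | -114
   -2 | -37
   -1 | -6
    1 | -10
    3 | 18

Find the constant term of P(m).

-3

Write P(m) = am^4 + bm³ + cm² + dm + e; the 5 given values yield a linear system in the 5 coefficients.
Solving, the leading coefficient vanishes, and P(m) = 3m³ - 5m² - 5m - 3.
The constant term is P(0) = -3.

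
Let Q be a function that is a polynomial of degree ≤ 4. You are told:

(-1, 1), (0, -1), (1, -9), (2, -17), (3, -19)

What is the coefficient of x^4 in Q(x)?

Write Q(x) = ax^4 + bx³ + cx² + dx + e; the 5 given values yield a linear system in the 5 coefficients.
Solving, the leading coefficient vanishes, and Q(x) = x³ - 3x² - 6x - 1.
The coefficient of x^4 is 0.

0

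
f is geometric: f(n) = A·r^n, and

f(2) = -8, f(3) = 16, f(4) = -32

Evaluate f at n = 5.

64

Consecutive ratio: 16/(-8) = -2, and -32/16 = -2, so r = -2.
Then A·(-2)^2 = -8 gives A = -2, and f(n) = -2·(-2)^n.
f(5) = -2·(-2)^5 = 64.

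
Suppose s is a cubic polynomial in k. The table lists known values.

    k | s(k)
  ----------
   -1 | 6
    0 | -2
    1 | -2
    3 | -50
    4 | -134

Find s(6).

-512

Write s(k) = ak³ + bk² + ck + d; the 5 given values yield a linear system in the 4 coefficients.
Solving, s(k) = -3k³ + 4k² - k - 2.
Then s(6) = -512.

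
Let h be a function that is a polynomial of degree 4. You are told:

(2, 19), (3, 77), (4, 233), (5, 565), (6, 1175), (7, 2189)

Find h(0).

5

First differences: 58, 156, 332, 610, 1014. Second differences: 98, 176, 278, 404. Third differences: 78, 102, 126. Fourth differences: 24, 24.
Level-4 differences are constant, so h has degree 4.
Fitting a degree-4 polynomial gives h(k) = k^4 - k³ + 3k² - 3k + 5.
Then h(0) = 5.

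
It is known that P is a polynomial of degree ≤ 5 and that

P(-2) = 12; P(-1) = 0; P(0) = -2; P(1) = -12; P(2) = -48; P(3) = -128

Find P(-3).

52

First differences: -12, -2, -10, -36, -80. Second differences: 10, -8, -26, -44. Third differences: -18, -18, -18.
Level-3 differences are constant, so P has degree 3.
Fitting a degree-3 polynomial gives P(k) = -3k³ - 4k² - 3k - 2.
Then P(-3) = 52.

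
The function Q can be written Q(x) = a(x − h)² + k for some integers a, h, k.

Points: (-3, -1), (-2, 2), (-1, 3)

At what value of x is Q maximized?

-1

First differences 3, 1; second difference -2 = 2a, so a = -1.
Expanding, the x-coefficient is −2ah = 2h; matching it to the data gives h = -1, and then k = 3.
So Q(x) = -1(x + 1)² + 3.
Hence h = -1.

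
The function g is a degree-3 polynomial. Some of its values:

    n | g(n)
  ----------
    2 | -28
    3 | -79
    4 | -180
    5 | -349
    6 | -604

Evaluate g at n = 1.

-9

First differences: -51, -101, -169, -255. Second differences: -50, -68, -86. Third differences: -18, -18.
Level-3 differences are constant, so g has degree 3.
Fitting a degree-3 polynomial gives g(n) = -3n³ + 2n² - 4n - 4.
Then g(1) = -9.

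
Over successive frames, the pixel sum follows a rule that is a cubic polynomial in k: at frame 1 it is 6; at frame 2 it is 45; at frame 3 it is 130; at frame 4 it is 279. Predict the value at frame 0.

-5

Write the value at k as s(k).
Write s(k) = ak³ + bk² + ck + d; the 4 given values yield a linear system in the 4 coefficients.
Solving, s(k) = 3k³ + 5k² + 3k - 5.
Then s(0) = -5.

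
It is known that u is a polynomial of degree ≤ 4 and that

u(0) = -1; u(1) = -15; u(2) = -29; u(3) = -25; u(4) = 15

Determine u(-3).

-139

First differences: -14, -14, 4, 40. Second differences: 0, 18, 36. Third differences: 18, 18.
Level-3 differences are constant, so u has degree 3.
Fitting a degree-3 polynomial gives u(m) = 3m³ - 9m² - 8m - 1.
Then u(-3) = -139.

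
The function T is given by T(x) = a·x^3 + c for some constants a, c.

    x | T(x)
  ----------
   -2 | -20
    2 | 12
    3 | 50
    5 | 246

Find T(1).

From T(-2) = -20 and T(2) = 12: -8a + c = -20 and 8a + c = 12.
Subtracting: 16a = 32, so a = 2; then c = -20 − 2·(-8) = -4.
So T(x) = 2x³ − 4, and T(1) = -2.

-2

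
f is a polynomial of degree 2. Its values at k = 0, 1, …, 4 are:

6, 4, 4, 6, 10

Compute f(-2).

16

Write f(k) = ak² + bk + c; the 5 given values yield a linear system in the 3 coefficients.
Solving, f(k) = k² - 3k + 6.
Then f(-2) = 16.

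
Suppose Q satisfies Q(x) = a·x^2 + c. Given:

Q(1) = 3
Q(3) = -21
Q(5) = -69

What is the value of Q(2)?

From Q(1) = 3 and Q(3) = -21: 1a + c = 3 and 9a + c = -21.
Subtracting: 8a = -24, so a = -3; then c = 3 − (-3)·1 = 6.
So Q(x) = -3x² + 6, and Q(2) = -6.

-6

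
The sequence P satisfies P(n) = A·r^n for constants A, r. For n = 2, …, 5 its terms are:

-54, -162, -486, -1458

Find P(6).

-4374

Consecutive ratio: -162/(-54) = 3, and -486/(-162) = 3, so r = 3.
Then A·3^2 = -54 gives A = -6, and P(n) = -6·3^n.
P(6) = -6·3^6 = -4374.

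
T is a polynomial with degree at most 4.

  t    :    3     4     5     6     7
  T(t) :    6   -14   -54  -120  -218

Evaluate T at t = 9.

First differences: -20, -40, -66, -98. Second differences: -20, -26, -32. Third differences: -6, -6.
Level-3 differences are constant, so T has degree 3.
Fitting a degree-3 polynomial gives T(t) = -t³ + 2t² + 3t + 6.
Then T(9) = -534.

-534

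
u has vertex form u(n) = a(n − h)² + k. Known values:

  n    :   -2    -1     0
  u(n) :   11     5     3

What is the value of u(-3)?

First differences -6, -2; second difference 4 = 2a, so a = 2.
Expanding, the n-coefficient is −2ah = -4h; matching it to the data gives h = 0, and then k = 3.
So u(n) = 2(n + 0)² + 3.
u(-3) = 2·(-3)² + 3 = 21.

21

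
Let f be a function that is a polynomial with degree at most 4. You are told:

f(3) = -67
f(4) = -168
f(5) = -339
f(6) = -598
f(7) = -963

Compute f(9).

-2083

First differences: -101, -171, -259, -365. Second differences: -70, -88, -106. Third differences: -18, -18.
Level-3 differences are constant, so f has degree 3.
Fitting a degree-3 polynomial gives f(t) = -3t³ + t² + 3t - 4.
Then f(9) = -2083.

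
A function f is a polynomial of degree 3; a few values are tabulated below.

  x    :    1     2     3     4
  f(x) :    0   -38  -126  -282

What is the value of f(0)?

Write f(x) = ax³ + bx² + cx + d; the 4 given values yield a linear system in the 4 coefficients.
Solving, f(x) = -3x³ - 7x² + 4x + 6.
Then f(0) = 6.

6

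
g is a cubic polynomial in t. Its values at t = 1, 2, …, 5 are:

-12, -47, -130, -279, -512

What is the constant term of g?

-7

First differences: -35, -83, -149, -233. Second differences: -48, -66, -84. Third differences: -18, -18.
Level-3 differences are constant, so g has degree 3.
Fitting a degree-3 polynomial gives g(t) = -3t³ - 6t² + 4t - 7.
The constant term is g(0) = -7.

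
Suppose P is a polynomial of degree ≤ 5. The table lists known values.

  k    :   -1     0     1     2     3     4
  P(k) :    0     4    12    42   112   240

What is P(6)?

First differences: 4, 8, 30, 70, 128. Second differences: 4, 22, 40, 58. Third differences: 18, 18, 18.
Level-3 differences are constant, so P has degree 3.
Fitting a degree-3 polynomial gives P(k) = 3k³ + 2k² + 3k + 4.
Then P(6) = 742.

742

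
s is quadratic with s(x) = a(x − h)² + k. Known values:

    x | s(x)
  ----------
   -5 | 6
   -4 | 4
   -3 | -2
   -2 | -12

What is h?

First differences -2, -6, -10; second difference -4 = 2a, so a = -2.
Expanding, the x-coefficient is −2ah = 4h; matching it to the data gives h = -5, and then k = 6.
So s(x) = -2(x + 5)² + 6.
Hence h = -5.

-5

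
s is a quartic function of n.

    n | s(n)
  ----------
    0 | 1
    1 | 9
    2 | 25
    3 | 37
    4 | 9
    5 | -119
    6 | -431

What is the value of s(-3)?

-215

First differences: 8, 16, 12, -28, -128, -312. Second differences: 8, -4, -40, -100, -184. Third differences: -12, -36, -60, -84. Fourth differences: -24, -24, -24.
Level-4 differences are constant, so s has degree 4.
Fitting a degree-4 polynomial gives s(n) = -n^4 + 4n³ - n² + 6n + 1.
Then s(-3) = -215.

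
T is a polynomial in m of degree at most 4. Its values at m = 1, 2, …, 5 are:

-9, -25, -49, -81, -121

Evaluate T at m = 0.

First differences: -16, -24, -32, -40. Second differences: -8, -8, -8.
Level-2 differences are constant, so T has degree 2.
Fitting a degree-2 polynomial gives T(m) = -4m² - 4m - 1.
Then T(0) = -1.

-1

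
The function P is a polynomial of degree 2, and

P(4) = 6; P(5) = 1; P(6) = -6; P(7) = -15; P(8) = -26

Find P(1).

Write P(t) = at² + bt + c; the 5 given values yield a linear system in the 3 coefficients.
Solving, P(t) = -t² + 4t + 6.
Then P(1) = 9.

9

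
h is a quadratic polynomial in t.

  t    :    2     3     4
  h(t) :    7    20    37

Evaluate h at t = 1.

Write h(t) = at² + bt + c; the 3 given values yield a linear system in the 3 coefficients.
Solving, h(t) = 2t² + 3t - 7.
Then h(1) = -2.

-2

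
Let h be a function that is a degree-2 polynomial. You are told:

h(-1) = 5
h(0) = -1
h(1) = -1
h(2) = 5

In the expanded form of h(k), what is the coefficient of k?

Write h(k) = ak² + bk + c; the 4 given values yield a linear system in the 3 coefficients.
Solving, h(k) = 3k² - 3k - 1.
The coefficient of k is -3.

-3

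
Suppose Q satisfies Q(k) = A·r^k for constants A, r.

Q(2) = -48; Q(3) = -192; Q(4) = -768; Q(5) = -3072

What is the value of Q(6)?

Consecutive ratio: -192/(-48) = 4, and -768/(-192) = 4, so r = 4.
Then A·4^2 = -48 gives A = -3, and Q(k) = -3·4^k.
Q(6) = -3·4^6 = -12288.

-12288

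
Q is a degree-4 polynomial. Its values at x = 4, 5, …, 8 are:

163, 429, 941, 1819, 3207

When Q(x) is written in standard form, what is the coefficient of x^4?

1

Write Q(x) = ax^4 + bx³ + cx² + dx + e; the 5 given values yield a linear system in the 5 coefficients.
Solving, Q(x) = x^4 - 2x³ + 2x² + x - 1.
The coefficient of x^4 is 1.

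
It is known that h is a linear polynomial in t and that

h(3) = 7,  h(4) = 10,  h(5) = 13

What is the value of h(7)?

19

First differences: 3, 3.
Level-1 differences are constant, so h has degree 1.
Fitting a degree-1 polynomial gives h(t) = 3t - 2.
Then h(7) = 19.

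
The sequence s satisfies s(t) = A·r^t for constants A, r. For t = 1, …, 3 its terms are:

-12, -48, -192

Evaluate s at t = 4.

-768

Consecutive ratio: -48/(-12) = 4, and -192/(-48) = 4, so r = 4.
Then A·4^1 = -12 gives A = -3, and s(t) = -3·4^t.
s(4) = -3·4^4 = -768.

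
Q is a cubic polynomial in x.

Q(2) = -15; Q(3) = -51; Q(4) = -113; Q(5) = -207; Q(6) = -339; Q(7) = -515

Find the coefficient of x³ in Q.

-1

Write Q(x) = ax³ + bx² + cx + d; the 6 given values yield a linear system in the 4 coefficients.
Solving, Q(x) = -x³ - 4x² + 3x + 3.
The coefficient of x³ is -1.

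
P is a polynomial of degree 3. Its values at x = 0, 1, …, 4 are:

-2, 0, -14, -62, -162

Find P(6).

-590

First differences: 2, -14, -48, -100. Second differences: -16, -34, -52. Third differences: -18, -18.
Level-3 differences are constant, so P has degree 3.
Fitting a degree-3 polynomial gives P(x) = -3x³ + x² + 4x - 2.
Then P(6) = -590.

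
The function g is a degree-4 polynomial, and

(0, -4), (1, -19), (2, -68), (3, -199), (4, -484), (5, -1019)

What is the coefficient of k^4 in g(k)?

-1

Write g(k) = ak^4 + bk³ + ck² + dk + e; the 6 given values yield a linear system in the 5 coefficients.
Solving, g(k) = -k^4 - 2k³ - 4k² - 8k - 4.
The coefficient of k^4 is -1.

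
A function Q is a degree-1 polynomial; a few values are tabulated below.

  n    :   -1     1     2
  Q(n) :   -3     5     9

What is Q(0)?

Write Q(n) = an + b; the 3 given values yield a linear system in the 2 coefficients.
Solving, Q(n) = 4n + 1.
The constant term is Q(0) = 1.

1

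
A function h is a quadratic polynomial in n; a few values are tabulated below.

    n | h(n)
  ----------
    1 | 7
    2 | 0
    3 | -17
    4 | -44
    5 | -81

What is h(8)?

-252

First differences: -7, -17, -27, -37. Second differences: -10, -10, -10.
Level-2 differences are constant, so h has degree 2.
Fitting a degree-2 polynomial gives h(n) = -5n² + 8n + 4.
Then h(8) = -252.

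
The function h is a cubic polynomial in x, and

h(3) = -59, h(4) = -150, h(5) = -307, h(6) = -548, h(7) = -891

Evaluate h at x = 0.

First differences: -91, -157, -241, -343. Second differences: -66, -84, -102. Third differences: -18, -18.
Level-3 differences are constant, so h has degree 3.
Fitting a degree-3 polynomial gives h(x) = -3x³ + 3x² - x - 2.
Then h(0) = -2.

-2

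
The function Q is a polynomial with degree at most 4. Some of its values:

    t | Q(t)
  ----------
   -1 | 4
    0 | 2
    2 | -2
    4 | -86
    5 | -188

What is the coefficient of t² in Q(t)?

Write Q(t) = at^4 + bt³ + ct² + dt + e; the 5 given values yield a linear system in the 5 coefficients.
Solving, the leading coefficient vanishes, and Q(t) = -2t³ + 2t² + 2t + 2.
The coefficient of t² is 2.

2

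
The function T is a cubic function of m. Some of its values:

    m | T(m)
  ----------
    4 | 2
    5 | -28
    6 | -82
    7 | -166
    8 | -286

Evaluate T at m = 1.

First differences: -30, -54, -84, -120. Second differences: -24, -30, -36. Third differences: -6, -6.
Level-3 differences are constant, so T has degree 3.
Fitting a degree-3 polynomial gives T(m) = -m³ + 3m² + 4m + 2.
Then T(1) = 8.

8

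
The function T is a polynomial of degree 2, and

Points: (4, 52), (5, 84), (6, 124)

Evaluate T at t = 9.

Write T(t) = at² + bt + c; the 3 given values yield a linear system in the 3 coefficients.
Solving, T(t) = 4t² - 4t + 4.
Then T(9) = 292.

292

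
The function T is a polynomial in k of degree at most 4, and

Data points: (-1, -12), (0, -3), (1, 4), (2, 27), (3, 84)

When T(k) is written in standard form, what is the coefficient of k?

First differences: 9, 7, 23, 57. Second differences: -2, 16, 34. Third differences: 18, 18.
Level-3 differences are constant, so T has degree 3.
Fitting a degree-3 polynomial gives T(k) = 3k³ - k² + 5k - 3.
The coefficient of k is 5.

5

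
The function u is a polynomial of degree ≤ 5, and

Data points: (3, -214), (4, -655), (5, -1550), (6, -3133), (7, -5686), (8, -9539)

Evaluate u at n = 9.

-15070

Write u(n) = an^5 + bn^4 + cn³ + dn² + en + p; the 6 given values yield a linear system in the 6 coefficients.
Solving, the leading coefficient vanishes, and u(n) = -2n^4 - 3n³ + 3n² - n + 5.
Then u(9) = -15070.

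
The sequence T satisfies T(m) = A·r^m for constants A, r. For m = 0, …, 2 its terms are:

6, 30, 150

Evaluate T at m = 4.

Consecutive ratio: 30/6 = 5, and 150/30 = 5, so r = 5.
Then A·5^0 = 6 gives A = 6, and T(m) = 6·5^m.
T(4) = 6·5^4 = 3750.

3750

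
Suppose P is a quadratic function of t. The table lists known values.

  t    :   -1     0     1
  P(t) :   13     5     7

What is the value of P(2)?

Write P(t) = at² + bt + c; the 3 given values yield a linear system in the 3 coefficients.
Solving, P(t) = 5t² - 3t + 5.
Then P(2) = 19.

19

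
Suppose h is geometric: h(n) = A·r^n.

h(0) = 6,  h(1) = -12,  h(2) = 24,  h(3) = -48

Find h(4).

Consecutive ratio: -12/6 = -2, and 24/(-12) = -2, so r = -2.
Then A·(-2)^0 = 6 gives A = 6, and h(n) = 6·(-2)^n.
h(4) = 6·(-2)^4 = 96.

96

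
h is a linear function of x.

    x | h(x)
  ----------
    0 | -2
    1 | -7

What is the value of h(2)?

Write h(x) = ax + b; the 2 given values yield a linear system in the 2 coefficients.
Solving, h(x) = -5x - 2.
Then h(2) = -12.

-12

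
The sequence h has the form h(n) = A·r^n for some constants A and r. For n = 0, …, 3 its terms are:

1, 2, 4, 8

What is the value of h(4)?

16

Consecutive ratio: 2/1 = 2, and 4/2 = 2, so r = 2.
Then A·2^0 = 1 gives A = 1, and h(n) = 1·2^n.
h(4) = 1·2^4 = 16.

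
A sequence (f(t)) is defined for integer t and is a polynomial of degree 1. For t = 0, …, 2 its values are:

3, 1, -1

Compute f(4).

First differences: -2, -2.
Level-1 differences are constant, so f has degree 1.
Fitting a degree-1 polynomial gives f(t) = -2t + 3.
Then f(4) = -5.

-5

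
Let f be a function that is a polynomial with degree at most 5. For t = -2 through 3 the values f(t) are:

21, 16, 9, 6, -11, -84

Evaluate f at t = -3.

First differences: -5, -7, -3, -17, -73. Second differences: -2, 4, -14, -56. Third differences: 6, -18, -42. Fourth differences: -24, -24.
Level-4 differences are constant, so f has degree 4.
Fitting a degree-4 polynomial gives f(t) = -t^4 - t³ + 3t² - 4t + 9.
Then f(-3) = -6.

-6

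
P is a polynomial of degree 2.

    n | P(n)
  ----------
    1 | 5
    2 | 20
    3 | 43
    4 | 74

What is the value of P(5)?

113

First differences: 15, 23, 31. Second differences: 8, 8.
Level-2 differences are constant, so P has degree 2.
Extending the table by one column gives the next first difference 39, so P(5) = 74 + 39 = 113.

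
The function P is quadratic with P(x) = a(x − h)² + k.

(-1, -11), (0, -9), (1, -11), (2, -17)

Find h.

First differences 2, -2, -6; second difference -4 = 2a, so a = -2.
Expanding, the x-coefficient is −2ah = 4h; matching it to the data gives h = 0, and then k = -9.
So P(x) = -2(x + 0)² − 9.
Hence h = 0.

0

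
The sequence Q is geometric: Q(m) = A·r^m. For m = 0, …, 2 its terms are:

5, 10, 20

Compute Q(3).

40

Consecutive ratio: 10/5 = 2, and 20/10 = 2, so r = 2.
Then A·2^0 = 5 gives A = 5, and Q(m) = 5·2^m.
Q(3) = 5·2^3 = 40.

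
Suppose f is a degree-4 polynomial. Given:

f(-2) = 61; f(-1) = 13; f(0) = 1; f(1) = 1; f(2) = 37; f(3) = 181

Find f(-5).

Write f(k) = ak^4 + bk³ + ck² + dk + e; the 6 given values yield a linear system in the 5 coefficients.
Solving, f(k) = 2k^4 + 4k² - 6k + 1.
Then f(-5) = 1381.

1381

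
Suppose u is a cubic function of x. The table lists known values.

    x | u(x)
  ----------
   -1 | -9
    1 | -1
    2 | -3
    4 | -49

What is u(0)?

-5

Write u(x) = ax³ + bx² + cx + d; the 4 given values yield a linear system in the 4 coefficients.
Solving, u(x) = -x³ + 5x - 5.
The constant term is u(0) = -5.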